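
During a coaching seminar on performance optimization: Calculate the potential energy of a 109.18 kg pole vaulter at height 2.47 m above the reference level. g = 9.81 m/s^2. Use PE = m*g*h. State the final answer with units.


PE = m * g * h
PE = 109.18 * 9.81 * 2.47
PE = 1071.0558 * 2.47 = 2645.5078 J

2645.5078 J


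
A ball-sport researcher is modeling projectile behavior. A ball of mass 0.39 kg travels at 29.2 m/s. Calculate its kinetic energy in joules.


KE = 0.5 * m * v^2
KE = 0.5 * 0.39 * 29.2^2
KE = 0.5 * 0.39 * 852.64 = 166.2648 J

166.2648 J


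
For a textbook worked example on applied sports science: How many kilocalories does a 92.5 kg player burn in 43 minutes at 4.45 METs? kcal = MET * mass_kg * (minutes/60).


kcal = MET * mass * time_hr
Convert time: 43 min = 0.7167 hr
kcal = 4.45 * 92.5 * 0.7167
kcal = 294.9979 kcal

294.9979 kcal


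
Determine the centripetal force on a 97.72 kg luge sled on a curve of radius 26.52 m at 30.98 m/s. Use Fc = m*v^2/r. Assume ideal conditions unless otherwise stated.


Fc = m * v^2 / r
v^2 = 30.98^2 = 959.7604
Fc = 97.72 * 959.7604 / 26.52
Fc = 93787.7863 / 26.52 = 3536.4927 N

3536.4927 N


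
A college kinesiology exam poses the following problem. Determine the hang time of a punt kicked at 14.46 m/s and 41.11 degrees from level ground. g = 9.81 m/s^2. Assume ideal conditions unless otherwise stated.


T = 2*v*sin(theta)/g
sin(theta) = sin(41.11 deg) = 0.6575
T = 2*14.46*0.6575 / 9.81
T = 19.0151 / 9.81 = 1.9383 s

1.9383 s


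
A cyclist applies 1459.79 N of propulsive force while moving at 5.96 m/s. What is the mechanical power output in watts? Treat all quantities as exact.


P = F * v
P = 1459.79 * 5.96
P = 8700.3484 W

8700.3484 W


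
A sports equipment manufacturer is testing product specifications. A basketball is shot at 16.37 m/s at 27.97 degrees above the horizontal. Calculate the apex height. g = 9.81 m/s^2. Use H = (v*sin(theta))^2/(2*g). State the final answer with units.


H = (v*sin(theta))^2 / (2*g)
vy = v*sin(theta) = 16.37 * sin(27.97 deg) = 7.6777 m/s
H = vy^2 / (2*g) = 58.9468 / (2*9.81)
H = 58.9468 / 19.62 = 3.0044 m

3.0044 m


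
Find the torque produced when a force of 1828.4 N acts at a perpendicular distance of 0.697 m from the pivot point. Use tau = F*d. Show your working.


tau = F * d
tau = 1828.4 * 0.697
tau = 1274.3948 N*m

1274.3948 N*m


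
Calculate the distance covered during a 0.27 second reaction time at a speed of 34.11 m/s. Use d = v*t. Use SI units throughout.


d = v * t
d = 34.11 * 0.27
d = 9.2097 m

9.2097 m


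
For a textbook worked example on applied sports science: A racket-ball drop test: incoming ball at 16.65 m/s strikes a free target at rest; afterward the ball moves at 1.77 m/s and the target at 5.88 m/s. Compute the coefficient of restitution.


e = (v2_after - v1_after) / (v1_before - v2_before)
Numerator = 5.88 - 1.77 = 4.11
Denominator = 16.65 - 0 = 16.65
e = 4.11 / 16.65 = 0.2468

0.2468


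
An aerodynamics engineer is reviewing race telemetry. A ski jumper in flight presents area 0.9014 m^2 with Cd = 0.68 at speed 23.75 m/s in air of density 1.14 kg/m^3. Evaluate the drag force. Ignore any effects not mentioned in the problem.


Fd = 0.5 * Cd * rho * A * v^2
Fd = 0.5 * 0.68 * 1.14 * 0.9014 * 23.75^2
v^2 = 564.0625
Fd = 0.5 * 0.68 * 1.14 * 0.9014 * 564.0625 = 197.0736 N

197.0736 N


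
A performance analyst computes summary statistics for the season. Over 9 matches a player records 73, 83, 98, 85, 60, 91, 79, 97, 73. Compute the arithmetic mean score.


Average = sum / n
Sum = 739
Average = 739 / 9 = 82.1111

82.1111


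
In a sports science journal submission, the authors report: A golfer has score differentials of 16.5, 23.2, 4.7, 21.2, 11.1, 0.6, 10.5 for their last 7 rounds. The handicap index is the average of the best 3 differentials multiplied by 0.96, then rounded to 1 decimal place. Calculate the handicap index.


All differentials: 16.5, 23.2, 4.7, 21.2, 11.1, 0.6, 10.5
Sorted: 0.6, 4.7, 10.5, 11.1, 16.5, 21.2, 23.2
Best 3: 0.6, 4.7, 10.5
Average of best = 15.8 / 3 = 5.2667
Raw index = 5.2667 * 0.96 = 5.056
Handicap index = round(5.056, 1) = 5.1

5.1


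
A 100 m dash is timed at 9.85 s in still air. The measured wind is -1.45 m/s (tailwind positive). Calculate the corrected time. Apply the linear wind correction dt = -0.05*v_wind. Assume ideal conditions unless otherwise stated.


dt = -0.05 * v_wind = -0.05 * -1.45 = 0.0725 s
t_corrected = t_still + dt = 9.85 + (0.0725)
t_corrected = 9.9225 s

9.9225 s


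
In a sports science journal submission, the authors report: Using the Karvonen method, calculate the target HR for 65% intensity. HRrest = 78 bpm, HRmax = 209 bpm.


Target = HRrest + pct*(HRmax - HRrest)
Heart rate reserve = HRmax - HRrest = 209 - 78 = 131 bpm
Fraction = 65% = 0.65
Target = 78 + 0.65 * 131
Target = 78 + 85.15 = 163.15 bpm

163.15 bpm


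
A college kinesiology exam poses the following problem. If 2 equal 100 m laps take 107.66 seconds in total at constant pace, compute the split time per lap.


Split time = total_time / n_laps = 107.66 / 2
Split time = 53.83 s per lap

53.83 s


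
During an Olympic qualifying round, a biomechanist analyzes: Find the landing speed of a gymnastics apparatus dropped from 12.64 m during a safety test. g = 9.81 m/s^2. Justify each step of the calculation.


v = sqrt(2 * g * h)
v = sqrt(2 * 9.81 * 12.64)
v = sqrt(247.9968) = 15.7479 m/s

15.7479 m/s


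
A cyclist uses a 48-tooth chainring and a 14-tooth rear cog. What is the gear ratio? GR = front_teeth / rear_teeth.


GR = front_teeth / rear_teeth
GR = 48 / 14
GR = 3.4286

3.4286


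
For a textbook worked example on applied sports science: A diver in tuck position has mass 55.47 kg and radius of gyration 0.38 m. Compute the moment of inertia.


I = m * k^2
I = 55.47 * 0.38^2
I = 55.47 * 0.1444 = 8.0099 kg*m^2

8.0099 kg*m^2


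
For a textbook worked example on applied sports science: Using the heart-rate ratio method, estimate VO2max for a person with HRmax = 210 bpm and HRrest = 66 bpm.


VO2max = 15.3 * HRmax / HRrest
VO2max = 15.3 * 210 / 66
VO2max = 3213 / 66 = 48.6818 mL/kg/min

48.6818 mL/kg/min


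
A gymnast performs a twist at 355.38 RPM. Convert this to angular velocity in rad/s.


omega = RPM * 2 * pi / 60
omega = 355.38 * 2 * 3.14159 / 60
omega = 2232.9184 / 60 = 37.2153 rad/s

37.2153 rad/s


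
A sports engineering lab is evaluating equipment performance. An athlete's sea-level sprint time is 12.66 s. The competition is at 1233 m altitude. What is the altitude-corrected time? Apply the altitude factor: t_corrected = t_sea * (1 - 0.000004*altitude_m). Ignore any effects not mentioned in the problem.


Correction factor = 1 - 0.000004 * 1233 = 0.995068
t_corrected = t_sea * factor = 12.66 * 0.995068
t_corrected = 12.5976 s

12.5976 s


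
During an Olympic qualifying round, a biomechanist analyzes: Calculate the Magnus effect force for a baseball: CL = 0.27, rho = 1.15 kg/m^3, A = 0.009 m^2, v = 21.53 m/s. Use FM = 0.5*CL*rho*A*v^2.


FM = 0.5 * CL * rho * A * v^2
FM = 0.5 * 0.27 * 1.15 * 0.009 * 21.53^2
v^2 = 463.5409
FM = 0.5 * 0.27 * 1.15 * 0.009 * 463.5409 = 0.6477 N

0.6477 N


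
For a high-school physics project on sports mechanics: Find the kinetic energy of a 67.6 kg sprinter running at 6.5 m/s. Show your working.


KE = 0.5 * m * v^2
KE = 0.5 * 67.6 * 6.5^2
KE = 0.5 * 67.6 * 42.25 = 1428.05 J

1428.05 J


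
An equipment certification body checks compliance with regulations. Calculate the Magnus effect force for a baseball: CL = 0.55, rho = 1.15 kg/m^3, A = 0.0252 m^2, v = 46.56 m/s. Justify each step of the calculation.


FM = 0.5 * CL * rho * A * v^2
FM = 0.5 * 0.55 * 1.15 * 0.0252 * 46.56^2
v^2 = 2167.8336
FM = 0.5 * 0.55 * 1.15 * 0.0252 * 2167.8336 = 17.2765 N

17.2765 N


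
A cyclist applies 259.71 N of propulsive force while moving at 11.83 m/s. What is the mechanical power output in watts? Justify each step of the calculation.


P = F * v
P = 259.71 * 11.83
P = 3072.3693 W

3072.3693 W


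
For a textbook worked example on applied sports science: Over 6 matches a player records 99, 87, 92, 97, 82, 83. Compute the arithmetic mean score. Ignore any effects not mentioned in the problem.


Average = sum / n
Sum = 540
Average = 540 / 6 = 90

90


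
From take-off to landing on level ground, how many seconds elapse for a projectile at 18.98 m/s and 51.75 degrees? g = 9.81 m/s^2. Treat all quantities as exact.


T = 2*v*sin(theta)/g
sin(theta) = sin(51.75 deg) = 0.7853
T = 2*18.98*0.7853 / 9.81
T = 29.8106 / 9.81 = 3.0388 s

3.0388 s


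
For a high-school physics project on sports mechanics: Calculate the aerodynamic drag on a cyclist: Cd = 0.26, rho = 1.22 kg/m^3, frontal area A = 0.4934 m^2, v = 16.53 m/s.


Fd = 0.5 * Cd * rho * A * v^2
Fd = 0.5 * 0.26 * 1.22 * 0.4934 * 16.53^2
v^2 = 273.2409
Fd = 0.5 * 0.26 * 1.22 * 0.4934 * 273.2409 = 21.382 N

21.382 N


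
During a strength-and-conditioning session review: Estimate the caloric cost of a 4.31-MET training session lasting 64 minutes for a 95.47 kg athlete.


kcal = MET * mass * time_hr
Convert time: 64 min = 1.0667 hr
kcal = 4.31 * 95.47 * 1.0667
kcal = 438.9074 kcal

438.9074 kcal


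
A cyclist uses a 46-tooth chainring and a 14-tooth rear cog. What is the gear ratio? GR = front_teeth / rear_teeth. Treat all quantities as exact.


GR = front_teeth / rear_teeth
GR = 46 / 14
GR = 3.2857

3.2857


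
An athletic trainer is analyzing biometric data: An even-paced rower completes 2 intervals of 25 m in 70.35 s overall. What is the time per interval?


Split time = total_time / n_laps = 70.35 / 2
Split time = 35.175 s per lap

35.175 s


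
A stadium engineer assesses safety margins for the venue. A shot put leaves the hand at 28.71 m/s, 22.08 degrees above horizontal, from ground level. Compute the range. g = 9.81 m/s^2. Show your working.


R = v^2 * sin(2*theta) / g
Convert angle to radians: theta = 22.08 deg = 0.3854 rad
sin(2*theta) = sin(0.7707) = 0.6967
R = 28.71^2 * 0.6967 / 9.81
R = 824.2641 * 0.6967 / 9.81 = 58.5357 m

58.5357 m


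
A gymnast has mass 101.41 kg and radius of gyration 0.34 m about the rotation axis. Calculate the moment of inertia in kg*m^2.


I = m * k^2
I = 101.41 * 0.34^2
I = 101.41 * 0.1156 = 11.723 kg*m^2

11.723 kg*m^2


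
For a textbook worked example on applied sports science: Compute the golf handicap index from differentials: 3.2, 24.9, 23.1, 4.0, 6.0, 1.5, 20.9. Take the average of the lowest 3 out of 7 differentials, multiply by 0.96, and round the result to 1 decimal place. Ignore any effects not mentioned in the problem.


All differentials: 3.2, 24.9, 23.1, 4.0, 6.0, 1.5, 20.9
Sorted: 1.5, 3.2, 4.0, 6.0, 20.9, 23.1, 24.9
Best 3: 1.5, 3.2, 4.0
Average of best = 8.7 / 3 = 2.9
Raw index = 2.9 * 0.96 = 2.784
Handicap index = round(2.784, 1) = 2.8

2.8


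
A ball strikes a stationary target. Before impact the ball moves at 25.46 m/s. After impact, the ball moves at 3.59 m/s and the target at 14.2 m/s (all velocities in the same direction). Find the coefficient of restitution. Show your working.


e = (v2_after - v1_after) / (v1_before - v2_before)
Numerator = 14.2 - 3.59 = 10.61
Denominator = 25.46 - 0 = 25.46
e = 10.61 / 25.46 = 0.4167

0.4167


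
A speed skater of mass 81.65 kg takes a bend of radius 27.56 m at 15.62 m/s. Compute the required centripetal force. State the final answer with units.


Fc = m * v^2 / r
v^2 = 15.62^2 = 243.9844
Fc = 81.65 * 243.9844 / 27.56
Fc = 19921.3263 / 27.56 = 722.8348 N

722.8348 N


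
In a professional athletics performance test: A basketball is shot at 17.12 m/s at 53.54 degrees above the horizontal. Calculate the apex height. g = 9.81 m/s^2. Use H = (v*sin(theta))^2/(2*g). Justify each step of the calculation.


H = (v*sin(theta))^2 / (2*g)
vy = v*sin(theta) = 17.12 * sin(53.54 deg) = 13.7691 m/s
H = vy^2 / (2*g) = 189.5891 / (2*9.81)
H = 189.5891 / 19.62 = 9.6631 m

9.6631 m


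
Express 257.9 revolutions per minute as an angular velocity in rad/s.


omega = RPM * 2 * pi / 60
omega = 257.9 * 2 * 3.14159 / 60
omega = 1620.4335 / 60 = 27.0072 rad/s

27.0072 rad/s


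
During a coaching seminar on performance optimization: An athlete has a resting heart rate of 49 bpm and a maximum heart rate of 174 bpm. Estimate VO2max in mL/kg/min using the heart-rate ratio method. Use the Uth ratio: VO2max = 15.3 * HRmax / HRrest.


VO2max = 15.3 * HRmax / HRrest
VO2max = 15.3 * 174 / 49
VO2max = 2662.2 / 49 = 54.3306 mL/kg/min

54.3306 mL/kg/min


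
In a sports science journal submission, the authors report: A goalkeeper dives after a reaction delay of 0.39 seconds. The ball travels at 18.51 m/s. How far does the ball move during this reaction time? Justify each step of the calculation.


d = v * t
d = 18.51 * 0.39
d = 7.2189 m

7.2189 m


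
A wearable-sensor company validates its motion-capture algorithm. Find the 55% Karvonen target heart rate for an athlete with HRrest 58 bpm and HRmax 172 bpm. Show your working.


Target = HRrest + pct*(HRmax - HRrest)
Heart rate reserve = HRmax - HRrest = 172 - 58 = 114 bpm
Fraction = 55% = 0.55
Target = 58 + 0.55 * 114
Target = 58 + 62.7 = 120.7 bpm

120.7 bpm


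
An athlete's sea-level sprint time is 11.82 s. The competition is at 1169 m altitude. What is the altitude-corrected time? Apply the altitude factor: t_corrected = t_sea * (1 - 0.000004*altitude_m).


Correction factor = 1 - 0.000004 * 1169 = 0.995324
t_corrected = t_sea * factor = 11.82 * 0.995324
t_corrected = 11.7647 s

11.7647 s


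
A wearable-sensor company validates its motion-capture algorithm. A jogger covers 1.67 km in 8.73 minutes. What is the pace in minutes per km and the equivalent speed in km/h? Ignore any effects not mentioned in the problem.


Pace = time / distance = 8.73 min / 1.67 km = 5.2275 min/km
Speed = distance / time_in_hours = 1.67 / 0.1455 hr
Speed = 11.4777 km/h

5.2275 min/km, 11.4777 km/h


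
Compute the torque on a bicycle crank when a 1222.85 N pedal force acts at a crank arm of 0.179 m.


tau = F * d
tau = 1222.85 * 0.179
tau = 218.8901 N*m

218.8901 N*m


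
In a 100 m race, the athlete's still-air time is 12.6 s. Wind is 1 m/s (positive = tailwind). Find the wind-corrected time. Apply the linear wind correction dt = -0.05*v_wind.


dt = -0.05 * v_wind = -0.05 * 1 = -0.05 s
t_corrected = t_still + dt = 12.6 + (-0.05)
t_corrected = 12.55 s

12.55 s


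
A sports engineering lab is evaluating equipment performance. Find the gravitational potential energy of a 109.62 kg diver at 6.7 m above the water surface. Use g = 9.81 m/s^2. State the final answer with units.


PE = m * g * h
PE = 109.62 * 9.81 * 6.7
PE = 1075.3722 * 6.7 = 7204.9937 J

7204.9937 J


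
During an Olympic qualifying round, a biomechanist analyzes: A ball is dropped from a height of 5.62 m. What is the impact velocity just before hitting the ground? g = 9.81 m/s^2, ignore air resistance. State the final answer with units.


v = sqrt(2 * g * h)
v = sqrt(2 * 9.81 * 5.62)
v = sqrt(110.2644) = 10.5007 m/s

10.5007 m/s


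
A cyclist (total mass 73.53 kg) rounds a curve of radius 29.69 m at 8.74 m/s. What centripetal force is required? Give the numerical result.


Fc = m * v^2 / r
v^2 = 8.74^2 = 76.3876
Fc = 73.53 * 76.3876 / 29.69
Fc = 5616.7802 / 29.69 = 189.1809 N

189.1809 N


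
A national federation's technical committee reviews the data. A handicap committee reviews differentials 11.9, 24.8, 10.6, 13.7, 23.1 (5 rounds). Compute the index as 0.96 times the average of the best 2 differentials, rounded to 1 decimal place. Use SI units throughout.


All differentials: 11.9, 24.8, 10.6, 13.7, 23.1
Sorted: 10.6, 11.9, 13.7, 23.1, 24.8
Best 2: 10.6, 11.9
Average of best = 22.5 / 2 = 11.25
Raw index = 11.25 * 0.96 = 10.8
Handicap index = round(10.8, 1) = 10.8

10.8


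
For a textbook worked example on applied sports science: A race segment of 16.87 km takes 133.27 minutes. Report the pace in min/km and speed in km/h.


Pace = time / distance = 133.27 min / 16.87 km = 7.8998 min/km
Speed = distance / time_in_hours = 16.87 / 2.2212 hr
Speed = 7.5951 km/h

7.8998 min/km, 7.5951 km/h


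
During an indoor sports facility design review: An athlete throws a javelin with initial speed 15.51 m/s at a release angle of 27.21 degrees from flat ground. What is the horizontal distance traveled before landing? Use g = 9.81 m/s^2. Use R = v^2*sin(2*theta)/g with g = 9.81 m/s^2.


R = v^2 * sin(2*theta) / g
Convert angle to radians: theta = 27.21 deg = 0.4749 rad
sin(2*theta) = sin(0.9498) = 0.8133
R = 15.51^2 * 0.8133 / 9.81
R = 240.5601 * 0.8133 / 9.81 = 19.9438 m

19.9438 m


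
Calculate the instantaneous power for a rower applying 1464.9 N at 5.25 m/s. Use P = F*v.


P = F * v
P = 1464.9 * 5.25
P = 7690.725 W

7690.725 W


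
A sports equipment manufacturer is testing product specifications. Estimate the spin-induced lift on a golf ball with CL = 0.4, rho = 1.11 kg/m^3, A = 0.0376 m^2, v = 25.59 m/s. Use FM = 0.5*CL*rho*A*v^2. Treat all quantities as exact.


FM = 0.5 * CL * rho * A * v^2
FM = 0.5 * 0.4 * 1.11 * 0.0376 * 25.59^2
v^2 = 654.8481
FM = 0.5 * 0.4 * 1.11 * 0.0376 * 654.8481 = 5.4661 N

5.4661 N


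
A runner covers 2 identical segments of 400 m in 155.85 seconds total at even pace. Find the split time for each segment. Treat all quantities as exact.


Split time = total_time / n_laps = 155.85 / 2
Split time = 77.925 s per lap

77.925 s


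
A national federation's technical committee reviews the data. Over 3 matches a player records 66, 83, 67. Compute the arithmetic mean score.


Average = sum / n
Sum = 216
Average = 216 / 3 = 72

72


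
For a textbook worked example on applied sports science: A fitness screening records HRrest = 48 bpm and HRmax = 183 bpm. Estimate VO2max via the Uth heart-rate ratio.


VO2max = 15.3 * HRmax / HRrest
VO2max = 15.3 * 183 / 48
VO2max = 2799.9 / 48 = 58.3313 mL/kg/min

58.3313 mL/kg/min


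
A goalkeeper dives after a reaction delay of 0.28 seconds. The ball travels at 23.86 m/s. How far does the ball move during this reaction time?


d = v * t
d = 23.86 * 0.28
d = 6.6808 m

6.6808 m


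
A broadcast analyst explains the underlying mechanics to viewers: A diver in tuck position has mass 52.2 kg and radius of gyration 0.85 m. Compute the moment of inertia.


I = m * k^2
I = 52.2 * 0.85^2
I = 52.2 * 0.7225 = 37.7145 kg*m^2

37.7145 kg*m^2


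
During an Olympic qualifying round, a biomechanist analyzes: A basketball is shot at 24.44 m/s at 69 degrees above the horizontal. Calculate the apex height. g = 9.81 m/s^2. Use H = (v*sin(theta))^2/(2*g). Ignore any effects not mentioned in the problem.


H = (v*sin(theta))^2 / (2*g)
vy = v*sin(theta) = 24.44 * sin(69 deg) = 22.8167 m/s
H = vy^2 / (2*g) = 520.6021 / (2*9.81)
H = 520.6021 / 19.62 = 26.5343 m

26.5343 m


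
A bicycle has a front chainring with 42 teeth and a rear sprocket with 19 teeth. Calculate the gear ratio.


GR = front_teeth / rear_teeth
GR = 42 / 19
GR = 2.2105

2.2105


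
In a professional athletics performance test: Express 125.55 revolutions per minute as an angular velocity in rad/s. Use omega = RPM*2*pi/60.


omega = RPM * 2 * pi / 60
omega = 125.55 * 2 * 3.14159 / 60
omega = 788.8539 / 60 = 13.1476 rad/s

13.1476 rad/s


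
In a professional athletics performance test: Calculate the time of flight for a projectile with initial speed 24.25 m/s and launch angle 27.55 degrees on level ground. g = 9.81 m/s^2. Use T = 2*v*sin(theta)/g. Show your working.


T = 2*v*sin(theta)/g
sin(theta) = sin(27.55 deg) = 0.4625
T = 2*24.25*0.4625 / 9.81
T = 22.4323 / 9.81 = 2.2867 s

2.2867 s


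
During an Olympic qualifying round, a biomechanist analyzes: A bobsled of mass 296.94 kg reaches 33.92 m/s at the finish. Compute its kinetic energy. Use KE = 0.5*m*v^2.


KE = 0.5 * m * v^2
KE = 0.5 * 296.94 * 33.92^2
KE = 0.5 * 296.94 * 1150.5664 = 170824.5934 J

170824.5934 J


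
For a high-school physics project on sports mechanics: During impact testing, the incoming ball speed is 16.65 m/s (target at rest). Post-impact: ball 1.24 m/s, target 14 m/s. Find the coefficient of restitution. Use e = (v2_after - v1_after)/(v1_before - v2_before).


e = (v2_after - v1_after) / (v1_before - v2_before)
Numerator = 14 - 1.24 = 12.76
Denominator = 16.65 - 0 = 16.65
e = 12.76 / 16.65 = 0.7664

0.7664


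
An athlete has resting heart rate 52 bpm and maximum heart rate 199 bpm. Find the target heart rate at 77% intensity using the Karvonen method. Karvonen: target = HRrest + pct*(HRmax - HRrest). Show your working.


Target = HRrest + pct*(HRmax - HRrest)
Heart rate reserve = HRmax - HRrest = 199 - 52 = 147 bpm
Fraction = 77% = 0.77
Target = 52 + 0.77 * 147
Target = 52 + 113.19 = 165.19 bpm

165.19 bpm


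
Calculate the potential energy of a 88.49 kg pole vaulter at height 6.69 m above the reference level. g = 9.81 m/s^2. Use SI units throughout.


PE = m * g * h
PE = 88.49 * 9.81 * 6.69
PE = 868.0869 * 6.69 = 5807.5014 J

5807.5014 J


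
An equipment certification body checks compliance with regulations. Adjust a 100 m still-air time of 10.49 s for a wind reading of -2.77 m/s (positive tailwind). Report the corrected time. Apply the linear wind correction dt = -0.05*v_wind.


dt = -0.05 * v_wind = -0.05 * -2.77 = 0.1385 s
t_corrected = t_still + dt = 10.49 + (0.1385)
t_corrected = 10.6285 s

10.6285 s


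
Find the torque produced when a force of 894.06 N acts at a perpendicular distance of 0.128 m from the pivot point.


tau = F * d
tau = 894.06 * 0.128
tau = 114.4397 N*m

114.4397 N*m


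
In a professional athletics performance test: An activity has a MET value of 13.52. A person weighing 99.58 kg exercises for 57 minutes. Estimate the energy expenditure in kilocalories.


kcal = MET * mass * time_hr
Convert time: 57 min = 0.95 hr
kcal = 13.52 * 99.58 * 0.95
kcal = 1279.0055 kcal

1279.0055 kcal


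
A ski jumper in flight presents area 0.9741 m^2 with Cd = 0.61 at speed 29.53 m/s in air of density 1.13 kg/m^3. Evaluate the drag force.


Fd = 0.5 * Cd * rho * A * v^2
Fd = 0.5 * 0.61 * 1.13 * 0.9741 * 29.53^2
v^2 = 872.0209
Fd = 0.5 * 0.61 * 1.13 * 0.9741 * 872.0209 = 292.758 N

292.758 N


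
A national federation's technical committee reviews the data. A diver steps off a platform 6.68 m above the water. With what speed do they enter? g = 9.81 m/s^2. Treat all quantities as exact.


v = sqrt(2 * g * h)
v = sqrt(2 * 9.81 * 6.68)
v = sqrt(131.0616) = 11.4482 m/s

11.4482 m/s


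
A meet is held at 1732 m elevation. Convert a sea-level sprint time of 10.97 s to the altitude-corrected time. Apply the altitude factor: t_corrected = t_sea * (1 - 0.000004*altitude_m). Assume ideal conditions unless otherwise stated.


Correction factor = 1 - 0.000004 * 1732 = 0.993072
t_corrected = t_sea * factor = 10.97 * 0.993072
t_corrected = 10.894 s

10.894 s


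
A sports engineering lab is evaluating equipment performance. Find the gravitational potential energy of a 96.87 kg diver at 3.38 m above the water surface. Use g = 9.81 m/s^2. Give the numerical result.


PE = m * g * h
PE = 96.87 * 9.81 * 3.38
PE = 950.2947 * 3.38 = 3211.9961 J

3211.9961 J


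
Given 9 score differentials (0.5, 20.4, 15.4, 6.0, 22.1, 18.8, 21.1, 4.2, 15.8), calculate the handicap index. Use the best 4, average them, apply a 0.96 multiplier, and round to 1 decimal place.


All differentials: 0.5, 20.4, 15.4, 6.0, 22.1, 18.8, 21.1, 4.2, 15.8
Sorted: 0.5, 4.2, 6.0, 15.4, 15.8, 18.8, 20.4, 21.1, 22.1
Best 4: 0.5, 4.2, 6.0, 15.4
Average of best = 26.1 / 4 = 6.525
Raw index = 6.525 * 0.96 = 6.264
Handicap index = round(6.264, 1) = 6.3

6.3


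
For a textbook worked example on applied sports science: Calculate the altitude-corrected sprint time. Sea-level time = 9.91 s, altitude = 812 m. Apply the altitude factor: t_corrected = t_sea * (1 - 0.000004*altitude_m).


Correction factor = 1 - 0.000004 * 812 = 0.996752
t_corrected = t_sea * factor = 9.91 * 0.996752
t_corrected = 9.8778 s

9.8778 s


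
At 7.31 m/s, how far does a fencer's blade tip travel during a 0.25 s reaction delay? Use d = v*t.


d = v * t
d = 7.31 * 0.25
d = 1.8275 m

1.8275 m


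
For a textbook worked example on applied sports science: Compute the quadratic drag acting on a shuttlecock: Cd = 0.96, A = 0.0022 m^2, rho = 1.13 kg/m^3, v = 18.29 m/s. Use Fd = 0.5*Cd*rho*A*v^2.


Fd = 0.5 * Cd * rho * A * v^2
Fd = 0.5 * 0.96 * 1.13 * 0.0022 * 18.29^2
v^2 = 334.5241
Fd = 0.5 * 0.96 * 1.13 * 0.0022 * 334.5241 = 0.3992 N

0.3992 N


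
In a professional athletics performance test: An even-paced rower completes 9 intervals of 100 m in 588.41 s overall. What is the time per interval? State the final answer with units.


Split time = total_time / n_laps = 588.41 / 9
Split time = 65.3789 s per lap

65.3789 s


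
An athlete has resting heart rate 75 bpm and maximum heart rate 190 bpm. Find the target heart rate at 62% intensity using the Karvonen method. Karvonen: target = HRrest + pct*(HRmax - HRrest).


Target = HRrest + pct*(HRmax - HRrest)
Heart rate reserve = HRmax - HRrest = 190 - 75 = 115 bpm
Fraction = 62% = 0.62
Target = 75 + 0.62 * 115
Target = 75 + 71.3 = 146.3 bpm

146.3 bpm


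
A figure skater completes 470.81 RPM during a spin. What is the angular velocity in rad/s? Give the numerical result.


omega = RPM * 2 * pi / 60
omega = 470.81 * 2 * 3.14159 / 60
omega = 2958.1865 / 60 = 49.3031 rad/s

49.3031 rad/s


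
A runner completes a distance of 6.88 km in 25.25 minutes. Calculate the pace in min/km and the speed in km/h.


Pace = time / distance = 25.25 min / 6.88 km = 3.6701 min/km
Speed = distance / time_in_hours = 6.88 / 0.4208 hr
Speed = 16.3485 km/h

3.6701 min/km, 16.3485 km/h


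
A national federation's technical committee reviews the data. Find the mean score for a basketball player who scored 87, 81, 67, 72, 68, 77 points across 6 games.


Average = sum / n
Sum = 452
Average = 452 / 6 = 75.3333

75.3333


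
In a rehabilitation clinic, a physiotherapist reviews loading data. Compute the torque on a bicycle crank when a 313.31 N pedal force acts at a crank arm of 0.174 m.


tau = F * d
tau = 313.31 * 0.174
tau = 54.5159 N*m

54.5159 N*m


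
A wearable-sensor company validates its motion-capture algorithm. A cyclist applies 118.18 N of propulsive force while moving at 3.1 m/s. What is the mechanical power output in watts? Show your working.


P = F * v
P = 118.18 * 3.1
P = 366.358 W

366.358 W


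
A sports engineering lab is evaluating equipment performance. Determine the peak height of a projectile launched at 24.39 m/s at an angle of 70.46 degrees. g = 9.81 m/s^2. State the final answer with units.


H = (v*sin(theta))^2 / (2*g)
vy = v*sin(theta) = 24.39 * sin(70.46 deg) = 22.9853 m/s
H = vy^2 / (2*g) = 528.3257 / (2*9.81)
H = 528.3257 / 19.62 = 26.9279 m

26.9279 m


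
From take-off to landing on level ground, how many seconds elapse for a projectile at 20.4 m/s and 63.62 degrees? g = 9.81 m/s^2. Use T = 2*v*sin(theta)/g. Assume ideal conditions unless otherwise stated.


T = 2*v*sin(theta)/g
sin(theta) = sin(63.62 deg) = 0.8959
T = 2*20.4*0.8959 / 9.81
T = 36.5514 / 9.81 = 3.7259 s

3.7259 s


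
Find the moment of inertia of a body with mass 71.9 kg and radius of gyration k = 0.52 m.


I = m * k^2
I = 71.9 * 0.52^2
I = 71.9 * 0.2704 = 19.4418 kg*m^2

19.4418 kg*m^2


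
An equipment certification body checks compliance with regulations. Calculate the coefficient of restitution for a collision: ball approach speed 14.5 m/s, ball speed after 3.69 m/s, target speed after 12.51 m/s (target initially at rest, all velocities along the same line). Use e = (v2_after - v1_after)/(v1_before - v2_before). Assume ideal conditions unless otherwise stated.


e = (v2_after - v1_after) / (v1_before - v2_before)
Numerator = 12.51 - 3.69 = 8.82
Denominator = 14.5 - 0 = 14.5
e = 8.82 / 14.5 = 0.6083

0.6083


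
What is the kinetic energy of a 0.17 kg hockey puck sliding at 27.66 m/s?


KE = 0.5 * m * v^2
KE = 0.5 * 0.17 * 27.66^2
KE = 0.5 * 0.17 * 765.0756 = 65.0314 J

65.0314 J


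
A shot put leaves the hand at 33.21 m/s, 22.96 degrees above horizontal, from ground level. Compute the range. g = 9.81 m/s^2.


R = v^2 * sin(2*theta) / g
Convert angle to radians: theta = 22.96 deg = 0.4007 rad
sin(2*theta) = sin(0.8015) = 0.7184
R = 33.21^2 * 0.7184 / 9.81
R = 1102.9041 * 0.7184 / 9.81 = 80.7637 m

80.7637 m


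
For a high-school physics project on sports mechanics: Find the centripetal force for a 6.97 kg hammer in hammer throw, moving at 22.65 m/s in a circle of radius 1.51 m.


Fc = m * v^2 / r
v^2 = 22.65^2 = 513.0225
Fc = 6.97 * 513.0225 / 1.51
Fc = 3575.7668 / 1.51 = 2368.0575 N

2368.0575 N


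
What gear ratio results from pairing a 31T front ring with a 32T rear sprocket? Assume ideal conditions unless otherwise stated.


GR = front_teeth / rear_teeth
GR = 31 / 32
GR = 0.9688

0.9688


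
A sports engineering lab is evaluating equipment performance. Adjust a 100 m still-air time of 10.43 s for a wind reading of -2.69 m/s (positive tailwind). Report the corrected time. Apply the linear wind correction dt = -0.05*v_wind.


dt = -0.05 * v_wind = -0.05 * -2.69 = 0.1345 s
t_corrected = t_still + dt = 10.43 + (0.1345)
t_corrected = 10.5645 s

10.5645 s


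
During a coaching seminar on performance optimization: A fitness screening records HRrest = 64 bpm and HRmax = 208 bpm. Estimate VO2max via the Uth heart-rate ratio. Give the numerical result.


VO2max = 15.3 * HRmax / HRrest
VO2max = 15.3 * 208 / 64
VO2max = 3182.4 / 64 = 49.725 mL/kg/min

49.725 mL/kg/min


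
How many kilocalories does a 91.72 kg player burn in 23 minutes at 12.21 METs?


kcal = MET * mass * time_hr
Convert time: 23 min = 0.3833 hr
kcal = 12.21 * 91.72 * 0.3833
kcal = 429.2955 kcal

429.2955 kcal


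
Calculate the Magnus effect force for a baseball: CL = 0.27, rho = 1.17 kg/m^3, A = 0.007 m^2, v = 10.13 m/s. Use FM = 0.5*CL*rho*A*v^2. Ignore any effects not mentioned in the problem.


FM = 0.5 * CL * rho * A * v^2
FM = 0.5 * 0.27 * 1.17 * 0.007 * 10.13^2
v^2 = 102.6169
FM = 0.5 * 0.27 * 1.17 * 0.007 * 102.6169 = 0.1135 N

0.1135 N


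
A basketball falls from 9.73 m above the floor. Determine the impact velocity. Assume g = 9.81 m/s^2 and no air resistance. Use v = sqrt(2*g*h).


v = sqrt(2 * g * h)
v = sqrt(2 * 9.81 * 9.73)
v = sqrt(190.9026) = 13.8168 m/s

13.8168 m/s


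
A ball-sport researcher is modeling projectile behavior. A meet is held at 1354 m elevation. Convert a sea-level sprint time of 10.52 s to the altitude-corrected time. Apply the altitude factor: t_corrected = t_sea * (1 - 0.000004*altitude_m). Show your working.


Correction factor = 1 - 0.000004 * 1354 = 0.994584
t_corrected = t_sea * factor = 10.52 * 0.994584
t_corrected = 10.463 s

10.463 s


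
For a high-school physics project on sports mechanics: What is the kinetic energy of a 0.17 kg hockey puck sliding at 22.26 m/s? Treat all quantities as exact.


KE = 0.5 * m * v^2
KE = 0.5 * 0.17 * 22.26^2
KE = 0.5 * 0.17 * 495.5076 = 42.1181 J

42.1181 J


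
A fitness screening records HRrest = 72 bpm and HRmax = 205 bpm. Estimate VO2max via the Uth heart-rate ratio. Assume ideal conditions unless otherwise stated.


VO2max = 15.3 * HRmax / HRrest
VO2max = 15.3 * 205 / 72
VO2max = 3136.5 / 72 = 43.5625 mL/kg/min

43.5625 mL/kg/min


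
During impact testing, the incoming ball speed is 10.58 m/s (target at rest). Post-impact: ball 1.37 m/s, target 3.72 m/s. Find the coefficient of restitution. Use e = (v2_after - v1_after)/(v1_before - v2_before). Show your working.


e = (v2_after - v1_after) / (v1_before - v2_before)
Numerator = 3.72 - 1.37 = 2.35
Denominator = 10.58 - 0 = 10.58
e = 2.35 / 10.58 = 0.2221

0.2221


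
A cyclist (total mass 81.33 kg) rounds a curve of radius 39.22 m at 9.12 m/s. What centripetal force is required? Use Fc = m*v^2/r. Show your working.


Fc = m * v^2 / r
v^2 = 9.12^2 = 83.1744
Fc = 81.33 * 83.1744 / 39.22
Fc = 6764.574 / 39.22 = 172.4777 N

172.4777 N


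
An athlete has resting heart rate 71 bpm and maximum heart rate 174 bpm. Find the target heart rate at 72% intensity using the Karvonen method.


Target = HRrest + pct*(HRmax - HRrest)
Heart rate reserve = HRmax - HRrest = 174 - 71 = 103 bpm
Fraction = 72% = 0.72
Target = 71 + 0.72 * 103
Target = 71 + 74.16 = 145.16 bpm

145.16 bpm


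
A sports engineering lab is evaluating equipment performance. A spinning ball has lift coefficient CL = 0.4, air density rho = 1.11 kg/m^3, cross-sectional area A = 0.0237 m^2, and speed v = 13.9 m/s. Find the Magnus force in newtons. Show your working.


FM = 0.5 * CL * rho * A * v^2
FM = 0.5 * 0.4 * 1.11 * 0.0237 * 13.9^2
v^2 = 193.21
FM = 0.5 * 0.4 * 1.11 * 0.0237 * 193.21 = 1.0166 N

1.0166 N


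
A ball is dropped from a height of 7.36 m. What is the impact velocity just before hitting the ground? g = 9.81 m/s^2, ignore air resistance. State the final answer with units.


v = sqrt(2 * g * h)
v = sqrt(2 * 9.81 * 7.36)
v = sqrt(144.4032) = 12.0168 m/s

12.0168 m/s


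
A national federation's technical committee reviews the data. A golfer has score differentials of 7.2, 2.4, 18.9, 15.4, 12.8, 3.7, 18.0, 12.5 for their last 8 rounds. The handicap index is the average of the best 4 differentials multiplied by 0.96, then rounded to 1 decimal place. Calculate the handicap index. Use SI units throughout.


All differentials: 7.2, 2.4, 18.9, 15.4, 12.8, 3.7, 18.0, 12.5
Sorted: 2.4, 3.7, 7.2, 12.5, 12.8, 15.4, 18.0, 18.9
Best 4: 2.4, 3.7, 7.2, 12.5
Average of best = 25.8 / 4 = 6.45
Raw index = 6.45 * 0.96 = 6.192
Handicap index = round(6.192, 1) = 6.2

6.2


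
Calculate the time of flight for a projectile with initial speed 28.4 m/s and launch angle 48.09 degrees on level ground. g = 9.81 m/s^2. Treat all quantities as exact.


T = 2*v*sin(theta)/g
sin(theta) = sin(48.09 deg) = 0.7442
T = 2*28.4*0.7442 / 9.81
T = 42.2703 / 9.81 = 4.3089 s

4.3089 s


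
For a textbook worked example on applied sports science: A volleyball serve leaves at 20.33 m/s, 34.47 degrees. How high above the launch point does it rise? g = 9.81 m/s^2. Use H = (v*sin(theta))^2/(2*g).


H = (v*sin(theta))^2 / (2*g)
vy = v*sin(theta) = 20.33 * sin(34.47 deg) = 11.5063 m/s
H = vy^2 / (2*g) = 132.3941 / (2*9.81)
H = 132.3941 / 19.62 = 6.7479 m

6.7479 m


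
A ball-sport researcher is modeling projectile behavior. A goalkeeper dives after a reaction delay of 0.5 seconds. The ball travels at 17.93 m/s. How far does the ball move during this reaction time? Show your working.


d = v * t
d = 17.93 * 0.5
d = 8.965 m

8.965 m


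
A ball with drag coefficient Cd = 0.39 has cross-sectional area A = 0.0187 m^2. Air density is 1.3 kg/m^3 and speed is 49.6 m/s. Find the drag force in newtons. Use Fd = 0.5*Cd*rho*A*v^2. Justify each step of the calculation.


Fd = 0.5 * Cd * rho * A * v^2
Fd = 0.5 * 0.39 * 1.3 * 0.0187 * 49.6^2
v^2 = 2460.16
Fd = 0.5 * 0.39 * 1.3 * 0.0187 * 2460.16 = 11.6623 N

11.6623 N


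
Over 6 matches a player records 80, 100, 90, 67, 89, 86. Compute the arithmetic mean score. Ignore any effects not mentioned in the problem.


Average = sum / n
Sum = 512
Average = 512 / 6 = 85.3333

85.3333


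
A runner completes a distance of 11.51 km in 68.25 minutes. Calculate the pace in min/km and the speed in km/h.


Pace = time / distance = 68.25 min / 11.51 km = 5.9296 min/km
Speed = distance / time_in_hours = 11.51 / 1.1375 hr
Speed = 10.1187 km/h

5.9296 min/km, 10.1187 km/h


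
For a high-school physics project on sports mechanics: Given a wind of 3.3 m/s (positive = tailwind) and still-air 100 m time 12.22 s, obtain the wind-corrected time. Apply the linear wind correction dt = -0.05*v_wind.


dt = -0.05 * v_wind = -0.05 * 3.3 = -0.165 s
t_corrected = t_still + dt = 12.22 + (-0.165)
t_corrected = 12.055 s

12.055 s


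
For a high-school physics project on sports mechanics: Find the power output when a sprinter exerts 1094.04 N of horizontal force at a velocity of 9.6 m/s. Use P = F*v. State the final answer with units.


P = F * v
P = 1094.04 * 9.6
P = 10502.784 W

10502.784 W


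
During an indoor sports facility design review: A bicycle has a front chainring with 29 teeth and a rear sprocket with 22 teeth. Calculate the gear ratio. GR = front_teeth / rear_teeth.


GR = front_teeth / rear_teeth
GR = 29 / 22
GR = 1.3182

1.3182


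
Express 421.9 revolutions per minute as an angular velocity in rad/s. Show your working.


omega = RPM * 2 * pi / 60
omega = 421.9 * 2 * 3.14159 / 60
omega = 2650.8759 / 60 = 44.1813 rad/s

44.1813 rad/s


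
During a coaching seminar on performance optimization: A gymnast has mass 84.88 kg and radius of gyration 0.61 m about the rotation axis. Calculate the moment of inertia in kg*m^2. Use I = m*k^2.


I = m * k^2
I = 84.88 * 0.61^2
I = 84.88 * 0.3721 = 31.5838 kg*m^2

31.5838 kg*m^2


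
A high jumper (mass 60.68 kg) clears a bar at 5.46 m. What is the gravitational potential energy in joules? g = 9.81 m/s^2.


PE = m * g * h
PE = 60.68 * 9.81 * 5.46
PE = 595.2708 * 5.46 = 3250.1786 J

3250.1786 J


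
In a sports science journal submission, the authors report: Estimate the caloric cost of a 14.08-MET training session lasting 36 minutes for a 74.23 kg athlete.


kcal = MET * mass * time_hr
Convert time: 36 min = 0.6 hr
kcal = 14.08 * 74.23 * 0.6
kcal = 627.095 kcal

627.095 kcal


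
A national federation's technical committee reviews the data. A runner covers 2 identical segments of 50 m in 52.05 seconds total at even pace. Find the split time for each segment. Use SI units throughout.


Split time = total_time / n_laps = 52.05 / 2
Split time = 26.025 s per lap

26.025 s


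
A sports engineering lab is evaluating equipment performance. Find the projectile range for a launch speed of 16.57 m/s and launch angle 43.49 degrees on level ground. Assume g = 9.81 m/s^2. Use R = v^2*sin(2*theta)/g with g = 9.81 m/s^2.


R = v^2 * sin(2*theta) / g
Convert angle to radians: theta = 43.49 deg = 0.759 rad
sin(2*theta) = sin(1.5181) = 0.9986
R = 16.57^2 * 0.9986 / 9.81
R = 274.5649 * 0.9986 / 9.81 = 27.9494 m

27.9494 m


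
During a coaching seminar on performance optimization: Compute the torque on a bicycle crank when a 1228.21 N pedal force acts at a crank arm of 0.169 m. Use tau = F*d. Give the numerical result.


tau = F * d
tau = 1228.21 * 0.169
tau = 207.5675 N*m

207.5675 N*m


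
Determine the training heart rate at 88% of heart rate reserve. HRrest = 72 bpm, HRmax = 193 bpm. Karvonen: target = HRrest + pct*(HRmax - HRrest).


Target = HRrest + pct*(HRmax - HRrest)
Heart rate reserve = HRmax - HRrest = 193 - 72 = 121 bpm
Fraction = 88% = 0.88
Target = 72 + 0.88 * 121
Target = 72 + 106.48 = 178.48 bpm

178.48 bpm


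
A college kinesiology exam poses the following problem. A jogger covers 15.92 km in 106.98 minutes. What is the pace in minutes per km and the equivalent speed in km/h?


Pace = time / distance = 106.98 min / 15.92 km = 6.7198 min/km
Speed = distance / time_in_hours = 15.92 / 1.783 hr
Speed = 8.9288 km/h

6.7198 min/km, 8.9288 km/h


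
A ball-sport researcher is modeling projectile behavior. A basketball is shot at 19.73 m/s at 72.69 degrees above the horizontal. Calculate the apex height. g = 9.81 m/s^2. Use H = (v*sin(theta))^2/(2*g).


H = (v*sin(theta))^2 / (2*g)
vy = v*sin(theta) = 19.73 * sin(72.69 deg) = 18.8364 m/s
H = vy^2 / (2*g) = 354.8102 / (2*9.81)
H = 354.8102 / 19.62 = 18.0841 m

18.0841 m


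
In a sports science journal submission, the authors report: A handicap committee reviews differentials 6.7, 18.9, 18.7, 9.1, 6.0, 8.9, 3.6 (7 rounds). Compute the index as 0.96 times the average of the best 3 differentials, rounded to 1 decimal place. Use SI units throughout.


All differentials: 6.7, 18.9, 18.7, 9.1, 6.0, 8.9, 3.6
Sorted: 3.6, 6.0, 6.7, 8.9, 9.1, 18.7, 18.9
Best 3: 3.6, 6.0, 6.7
Average of best = 16.3 / 3 = 5.4333
Raw index = 5.4333 * 0.96 = 5.216
Handicap index = round(5.216, 1) = 5.2

5.2
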